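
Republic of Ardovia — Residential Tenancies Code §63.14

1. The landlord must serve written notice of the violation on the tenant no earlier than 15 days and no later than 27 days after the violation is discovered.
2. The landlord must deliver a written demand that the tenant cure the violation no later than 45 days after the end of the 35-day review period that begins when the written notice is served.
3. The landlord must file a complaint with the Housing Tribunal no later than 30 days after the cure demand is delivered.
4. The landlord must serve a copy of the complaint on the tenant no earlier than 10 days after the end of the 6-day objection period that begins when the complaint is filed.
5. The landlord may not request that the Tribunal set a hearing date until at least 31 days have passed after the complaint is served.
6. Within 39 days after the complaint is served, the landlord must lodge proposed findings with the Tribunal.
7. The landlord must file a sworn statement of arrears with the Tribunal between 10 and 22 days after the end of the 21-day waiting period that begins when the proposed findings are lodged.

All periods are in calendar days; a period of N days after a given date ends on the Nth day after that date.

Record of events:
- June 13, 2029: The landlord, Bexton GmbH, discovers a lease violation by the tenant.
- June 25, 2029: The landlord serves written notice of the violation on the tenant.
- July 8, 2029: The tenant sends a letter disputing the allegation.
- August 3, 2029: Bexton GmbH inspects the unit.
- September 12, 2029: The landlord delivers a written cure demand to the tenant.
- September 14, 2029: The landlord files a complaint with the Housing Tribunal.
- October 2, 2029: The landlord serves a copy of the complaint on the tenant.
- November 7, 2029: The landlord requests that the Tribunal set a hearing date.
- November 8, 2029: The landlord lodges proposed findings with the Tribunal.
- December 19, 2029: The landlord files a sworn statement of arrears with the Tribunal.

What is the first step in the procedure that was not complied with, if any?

(1) the permitted window runs from June 13, 2029 + 15 = June 28, 2029 to June 13, 2029 + 27 = July 10, 2029; done June 25, 2029 — 3 days before the window opened.
Later steps need not be reached.

Step 1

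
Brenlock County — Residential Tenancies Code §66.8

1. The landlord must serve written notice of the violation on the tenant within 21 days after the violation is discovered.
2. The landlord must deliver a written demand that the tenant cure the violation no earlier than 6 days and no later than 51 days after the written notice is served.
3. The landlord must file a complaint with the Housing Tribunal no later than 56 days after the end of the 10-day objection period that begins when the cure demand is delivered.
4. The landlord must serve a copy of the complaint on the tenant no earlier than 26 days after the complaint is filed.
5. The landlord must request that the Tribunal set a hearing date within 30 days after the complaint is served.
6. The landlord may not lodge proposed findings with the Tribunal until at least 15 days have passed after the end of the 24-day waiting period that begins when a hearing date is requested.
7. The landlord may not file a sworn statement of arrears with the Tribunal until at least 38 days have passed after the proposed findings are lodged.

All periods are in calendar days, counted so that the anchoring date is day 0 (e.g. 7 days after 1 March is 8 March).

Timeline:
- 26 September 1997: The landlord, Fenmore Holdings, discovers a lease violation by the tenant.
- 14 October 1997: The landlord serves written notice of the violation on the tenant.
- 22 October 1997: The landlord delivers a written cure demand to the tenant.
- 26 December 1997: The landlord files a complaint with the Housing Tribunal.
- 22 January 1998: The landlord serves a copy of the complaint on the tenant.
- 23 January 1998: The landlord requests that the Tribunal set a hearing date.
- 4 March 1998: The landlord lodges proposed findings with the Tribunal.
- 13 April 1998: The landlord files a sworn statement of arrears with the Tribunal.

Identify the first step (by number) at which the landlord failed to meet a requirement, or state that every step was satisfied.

None — every step was satisfied

Step 1 — counting 21 days from 26 September 1997 (when the violation is discovered) gives a deadline of 17 October 1997; done 14 October 1997 — timely.
Step 2 — 6 and 51 days from 14 October 1997 (when the written notice is served) are 20 October 1997 and 4 December 1997 respectively; done 22 October 1997 — within the window.
Step 3 — counting 56 days from 1 November 1997 (end of the 10-day objection period, which began when the cure demand is delivered on 22 October 1997) gives a deadline of 27 December 1997; done 26 December 1997 — timely.
Step 4 — must wait 26 days from 26 December 1997 (when the complaint is filed), so not before 21 January 1998; 22 January 1998 is on or after that date.
Step 5 — counting 30 days from 22 January 1998 (when the complaint is served) gives a deadline of 21 February 1998; 23 January 1998 is within that limit.
Step 6 — must wait 15 days from 16 February 1998 (end of the 24-day waiting period, which began when a hearing date is requested on 23 January 1998), so not before 3 March 1998; done 4 March 1998, after the minimum wait.
Step 7 — must wait 38 days from 4 March 1998 (when the proposed findings are lodged), so not before 11 April 1998; done 13 April 1998 — permitted.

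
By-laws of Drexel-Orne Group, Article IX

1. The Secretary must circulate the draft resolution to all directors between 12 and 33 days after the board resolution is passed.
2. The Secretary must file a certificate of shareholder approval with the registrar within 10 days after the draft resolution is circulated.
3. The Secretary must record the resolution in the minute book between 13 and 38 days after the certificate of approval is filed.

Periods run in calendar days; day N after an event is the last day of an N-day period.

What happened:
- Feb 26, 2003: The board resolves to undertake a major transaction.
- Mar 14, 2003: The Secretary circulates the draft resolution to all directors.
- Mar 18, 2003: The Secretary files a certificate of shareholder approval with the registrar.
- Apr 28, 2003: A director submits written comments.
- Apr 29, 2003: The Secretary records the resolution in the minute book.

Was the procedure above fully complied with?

Step 1: the window is 12–33 days after Feb 26, 2003 (when the board resolution is passed), so Mar 10, 2003 through Mar 31, 2003; Mar 14, 2003 falls inside that range.
Step 2: 10 days after Mar 14, 2003 (when the draft resolution is circulated) is Mar 24, 2003; done Mar 18, 2003 — timely.
Step 3: the window is 13–38 days after Mar 18, 2003 (when the certificate of approval is filed), so Mar 31, 2003 through Apr 25, 2003; Apr 29, 2003 is 4 days past the end of the window.
No need to go further; step 3 was not satisfied.

No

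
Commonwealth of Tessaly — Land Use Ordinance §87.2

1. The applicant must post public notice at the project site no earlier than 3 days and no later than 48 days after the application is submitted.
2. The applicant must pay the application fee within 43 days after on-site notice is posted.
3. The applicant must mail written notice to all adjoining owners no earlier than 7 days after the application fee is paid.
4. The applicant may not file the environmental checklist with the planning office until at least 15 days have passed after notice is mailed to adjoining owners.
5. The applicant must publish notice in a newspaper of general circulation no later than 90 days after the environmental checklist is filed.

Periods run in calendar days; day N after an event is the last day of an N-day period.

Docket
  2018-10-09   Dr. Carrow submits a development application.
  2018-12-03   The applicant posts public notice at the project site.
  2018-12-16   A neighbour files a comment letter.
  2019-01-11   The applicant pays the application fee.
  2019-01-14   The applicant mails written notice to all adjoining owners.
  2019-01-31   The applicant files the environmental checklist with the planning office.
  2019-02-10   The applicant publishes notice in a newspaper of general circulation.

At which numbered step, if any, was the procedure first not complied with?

Step 1

(1) the permitted window runs from 2018-10-09 + 3 = 2018-10-12 to 2018-10-09 + 48 = 2018-11-26; 2018-12-03 is 7 days past the end of the window.
The analysis stops there.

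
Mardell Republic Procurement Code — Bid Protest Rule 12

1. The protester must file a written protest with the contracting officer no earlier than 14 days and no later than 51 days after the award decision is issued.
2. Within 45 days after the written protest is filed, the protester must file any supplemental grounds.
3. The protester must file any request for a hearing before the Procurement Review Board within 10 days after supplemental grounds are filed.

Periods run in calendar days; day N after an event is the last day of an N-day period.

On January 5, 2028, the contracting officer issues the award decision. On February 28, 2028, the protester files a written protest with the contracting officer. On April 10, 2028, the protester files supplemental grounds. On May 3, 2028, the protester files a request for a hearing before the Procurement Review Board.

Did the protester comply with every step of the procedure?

Step 1: the window is 14–51 days after January 5, 2028 (when the award decision is issued), so January 19, 2028 through February 25, 2028; done February 28, 2028 — 3 days after the window closed.
Later steps need not be reached.

No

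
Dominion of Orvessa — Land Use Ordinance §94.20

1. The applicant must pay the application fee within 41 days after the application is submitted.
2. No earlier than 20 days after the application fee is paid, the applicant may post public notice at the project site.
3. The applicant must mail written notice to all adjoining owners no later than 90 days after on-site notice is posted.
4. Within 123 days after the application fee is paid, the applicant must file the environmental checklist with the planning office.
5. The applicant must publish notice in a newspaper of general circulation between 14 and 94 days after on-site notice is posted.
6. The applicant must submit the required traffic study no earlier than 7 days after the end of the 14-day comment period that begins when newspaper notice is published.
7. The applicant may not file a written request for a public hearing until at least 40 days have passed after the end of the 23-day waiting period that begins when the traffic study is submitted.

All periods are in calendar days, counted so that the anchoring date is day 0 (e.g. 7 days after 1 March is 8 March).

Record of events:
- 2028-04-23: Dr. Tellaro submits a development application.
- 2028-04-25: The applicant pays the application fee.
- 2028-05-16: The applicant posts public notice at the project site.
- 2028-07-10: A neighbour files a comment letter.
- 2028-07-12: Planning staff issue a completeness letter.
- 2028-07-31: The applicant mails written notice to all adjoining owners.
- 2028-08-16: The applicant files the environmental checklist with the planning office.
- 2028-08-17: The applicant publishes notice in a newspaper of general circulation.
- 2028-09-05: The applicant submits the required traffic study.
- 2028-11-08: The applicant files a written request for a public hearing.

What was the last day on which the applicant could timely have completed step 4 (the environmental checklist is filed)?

Step 4 runs from 2028-04-25, when the application fee is paid. 123 days after 2028-04-25 is 2028-08-26.

2028-08-26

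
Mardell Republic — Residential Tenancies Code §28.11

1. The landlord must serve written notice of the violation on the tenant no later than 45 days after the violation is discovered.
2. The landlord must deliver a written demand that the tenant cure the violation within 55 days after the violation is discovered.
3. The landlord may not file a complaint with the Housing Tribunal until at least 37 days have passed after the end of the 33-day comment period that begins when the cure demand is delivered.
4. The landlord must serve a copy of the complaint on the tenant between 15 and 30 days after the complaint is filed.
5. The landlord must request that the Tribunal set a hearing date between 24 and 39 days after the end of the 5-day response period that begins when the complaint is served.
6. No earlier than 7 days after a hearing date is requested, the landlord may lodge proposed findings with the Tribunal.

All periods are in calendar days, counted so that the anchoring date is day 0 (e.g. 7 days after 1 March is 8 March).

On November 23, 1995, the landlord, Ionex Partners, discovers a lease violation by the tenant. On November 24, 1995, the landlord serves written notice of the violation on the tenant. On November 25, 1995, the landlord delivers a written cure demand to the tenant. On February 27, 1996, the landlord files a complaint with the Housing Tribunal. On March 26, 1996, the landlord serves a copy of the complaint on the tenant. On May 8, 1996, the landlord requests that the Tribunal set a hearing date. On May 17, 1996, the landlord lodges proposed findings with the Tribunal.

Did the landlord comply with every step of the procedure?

Step 1 — counting 45 days from November 23, 1995 (when the violation is discovered) gives a deadline of January 7, 1996; completed November 24, 1995, before the deadline.
Step 2 — counting 55 days from November 23, 1995 (when the violation is discovered) gives a deadline of January 17, 1996; November 25, 1995 is within that limit.
Step 3 — must wait 37 days from December 28, 1995 (end of the 33-day comment period, which began when the cure demand is delivered on November 25, 1995), so not before February 3, 1996; done February 27, 1996, after the minimum wait.
Step 4 — 15 and 30 days from February 27, 1996 (when the complaint is filed) are March 13, 1996 and March 28, 1996 respectively; March 26, 1996 falls inside that range.
Step 5 — 24 and 39 days from March 31, 1996 (end of the 5-day response period, which began when the complaint is served on March 26, 1996) are April 24, 1996 and May 9, 1996 respectively; done May 8, 1996, which is between those dates.
Step 6 — must wait 7 days from May 8, 1996 (when a hearing date is requested), so not before May 15, 1996; May 17, 1996 is on or after that date.

Yes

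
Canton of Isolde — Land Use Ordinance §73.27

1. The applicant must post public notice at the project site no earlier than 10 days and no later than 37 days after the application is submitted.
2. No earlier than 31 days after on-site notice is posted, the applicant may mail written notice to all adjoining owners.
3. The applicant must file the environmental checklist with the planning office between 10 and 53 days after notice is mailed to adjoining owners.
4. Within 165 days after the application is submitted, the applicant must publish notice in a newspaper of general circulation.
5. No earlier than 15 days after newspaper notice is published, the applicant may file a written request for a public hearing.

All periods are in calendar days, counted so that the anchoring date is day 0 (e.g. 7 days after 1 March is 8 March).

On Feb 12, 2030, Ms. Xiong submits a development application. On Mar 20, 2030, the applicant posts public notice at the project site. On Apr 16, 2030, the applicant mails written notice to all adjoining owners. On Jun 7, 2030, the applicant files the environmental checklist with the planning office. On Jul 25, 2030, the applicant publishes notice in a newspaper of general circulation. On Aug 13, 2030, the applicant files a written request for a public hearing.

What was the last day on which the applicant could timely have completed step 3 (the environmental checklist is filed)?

Jun 8, 2030

Step 3 runs from Apr 16, 2030, when notice is mailed to adjoining owners. The window is 10–53 days after Apr 16, 2030; it closes on Jun 8, 2030.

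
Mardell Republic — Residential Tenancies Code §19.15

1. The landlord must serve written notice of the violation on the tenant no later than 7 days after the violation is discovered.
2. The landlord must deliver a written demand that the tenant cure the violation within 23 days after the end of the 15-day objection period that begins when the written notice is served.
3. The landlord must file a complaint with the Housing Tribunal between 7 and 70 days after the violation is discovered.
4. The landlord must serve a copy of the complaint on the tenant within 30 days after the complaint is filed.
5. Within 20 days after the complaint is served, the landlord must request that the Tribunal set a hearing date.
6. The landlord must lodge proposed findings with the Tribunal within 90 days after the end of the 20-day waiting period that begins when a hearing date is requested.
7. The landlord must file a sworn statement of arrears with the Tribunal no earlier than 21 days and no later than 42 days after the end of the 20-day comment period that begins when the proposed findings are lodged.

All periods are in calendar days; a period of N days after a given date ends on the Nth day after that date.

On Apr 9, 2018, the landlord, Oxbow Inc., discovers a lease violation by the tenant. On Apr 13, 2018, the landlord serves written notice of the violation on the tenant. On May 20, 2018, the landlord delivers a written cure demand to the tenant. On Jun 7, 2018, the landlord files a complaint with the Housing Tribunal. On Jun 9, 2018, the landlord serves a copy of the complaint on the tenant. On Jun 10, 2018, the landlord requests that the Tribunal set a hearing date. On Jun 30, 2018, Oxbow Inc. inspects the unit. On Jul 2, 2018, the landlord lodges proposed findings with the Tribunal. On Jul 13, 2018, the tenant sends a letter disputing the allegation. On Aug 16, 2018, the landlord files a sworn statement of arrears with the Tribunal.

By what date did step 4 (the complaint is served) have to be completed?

Jul 7, 2018

Step 4 runs from Jun 7, 2018, when the complaint is filed. 30 days after Jun 7, 2018 is Jul 7, 2018.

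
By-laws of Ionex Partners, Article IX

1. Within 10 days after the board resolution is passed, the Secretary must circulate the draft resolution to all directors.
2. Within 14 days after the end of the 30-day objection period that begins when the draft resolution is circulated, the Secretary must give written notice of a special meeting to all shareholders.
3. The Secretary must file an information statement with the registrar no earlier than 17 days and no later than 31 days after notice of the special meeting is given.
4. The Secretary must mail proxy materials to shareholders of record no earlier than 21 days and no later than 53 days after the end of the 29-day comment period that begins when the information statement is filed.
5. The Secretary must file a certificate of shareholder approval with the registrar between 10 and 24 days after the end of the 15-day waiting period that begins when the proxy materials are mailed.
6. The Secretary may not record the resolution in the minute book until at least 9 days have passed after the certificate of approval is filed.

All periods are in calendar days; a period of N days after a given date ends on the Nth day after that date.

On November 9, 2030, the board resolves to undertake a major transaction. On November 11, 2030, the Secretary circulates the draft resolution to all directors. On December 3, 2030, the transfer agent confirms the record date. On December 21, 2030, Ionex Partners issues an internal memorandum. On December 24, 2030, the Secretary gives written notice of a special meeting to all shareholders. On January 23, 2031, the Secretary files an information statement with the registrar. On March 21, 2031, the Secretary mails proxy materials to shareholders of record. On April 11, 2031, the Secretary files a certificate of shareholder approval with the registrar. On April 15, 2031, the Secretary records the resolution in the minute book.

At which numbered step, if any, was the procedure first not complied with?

Step 5

Step 1 — counting 10 days from November 9, 2030 (when the board resolution is passed) gives a deadline of November 19, 2030; November 11, 2030 is within that limit.
Step 2 — counting 14 days from December 11, 2030 (end of the 30-day objection period, which began when the draft resolution is circulated on November 11, 2030) gives a deadline of December 25, 2030; December 24, 2030 is within that limit.
Step 3 — 17 and 31 days from December 24, 2030 (when notice of the special meeting is given) are January 10, 2031 and January 24, 2031 respectively; done January 23, 2031 — within the window.
Step 4 — 21 and 53 days from February 21, 2031 (end of the 29-day comment period, which began when the information statement is filed on January 23, 2031) are March 14, 2031 and April 15, 2031 respectively; done March 21, 2031, which is between those dates.
Step 5 — 10 and 24 days from April 5, 2031 (end of the 15-day waiting period, which began when the proxy materials are mailed on March 21, 2031) are April 15, 2031 and April 29, 2031 respectively; done April 11, 2031 — 4 days before the window opened.
No need to go further; step 5 was not satisfied.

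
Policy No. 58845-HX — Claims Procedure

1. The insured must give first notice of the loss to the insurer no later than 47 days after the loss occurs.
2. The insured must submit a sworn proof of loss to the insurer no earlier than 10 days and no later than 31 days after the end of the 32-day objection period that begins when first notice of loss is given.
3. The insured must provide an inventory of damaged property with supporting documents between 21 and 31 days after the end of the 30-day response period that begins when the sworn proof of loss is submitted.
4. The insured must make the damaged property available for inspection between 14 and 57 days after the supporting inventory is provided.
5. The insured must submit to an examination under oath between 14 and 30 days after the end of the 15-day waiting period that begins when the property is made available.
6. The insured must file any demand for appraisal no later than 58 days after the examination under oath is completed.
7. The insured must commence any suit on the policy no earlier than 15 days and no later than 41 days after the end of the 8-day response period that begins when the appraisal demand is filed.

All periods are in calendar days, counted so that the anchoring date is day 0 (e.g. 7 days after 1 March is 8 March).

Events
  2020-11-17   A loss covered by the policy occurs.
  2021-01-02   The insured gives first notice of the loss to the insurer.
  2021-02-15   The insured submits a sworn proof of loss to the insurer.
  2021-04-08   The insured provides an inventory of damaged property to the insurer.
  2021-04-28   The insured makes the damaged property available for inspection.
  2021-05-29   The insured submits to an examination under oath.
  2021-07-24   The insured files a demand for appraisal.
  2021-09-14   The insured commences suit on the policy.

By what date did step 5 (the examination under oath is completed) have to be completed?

The property is made available on 2021-04-28; the 15-day waiting period therefore ends 2021-05-13, and step 5 runs from that date. The window is 14–30 days after 2021-05-13; it closes on 2021-06-12.

2021-06-12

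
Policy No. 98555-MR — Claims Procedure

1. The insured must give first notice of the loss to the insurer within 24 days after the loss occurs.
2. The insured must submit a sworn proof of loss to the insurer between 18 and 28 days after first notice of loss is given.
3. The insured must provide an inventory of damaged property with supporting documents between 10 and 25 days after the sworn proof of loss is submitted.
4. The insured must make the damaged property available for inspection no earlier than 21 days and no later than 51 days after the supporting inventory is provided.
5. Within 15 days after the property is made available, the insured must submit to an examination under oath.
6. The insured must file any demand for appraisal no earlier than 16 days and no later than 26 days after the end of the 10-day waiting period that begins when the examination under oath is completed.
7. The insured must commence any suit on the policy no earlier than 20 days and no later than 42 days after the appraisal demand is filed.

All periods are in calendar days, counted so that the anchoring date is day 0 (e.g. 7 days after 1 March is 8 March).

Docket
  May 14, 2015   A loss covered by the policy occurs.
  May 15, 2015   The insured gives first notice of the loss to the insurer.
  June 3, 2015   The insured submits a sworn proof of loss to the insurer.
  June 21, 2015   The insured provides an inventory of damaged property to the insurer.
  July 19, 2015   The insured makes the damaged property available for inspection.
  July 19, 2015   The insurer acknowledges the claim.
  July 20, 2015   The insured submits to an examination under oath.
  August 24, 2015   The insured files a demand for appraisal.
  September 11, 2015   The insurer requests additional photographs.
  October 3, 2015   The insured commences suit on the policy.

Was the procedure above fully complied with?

Yes

Step 1 — counting 24 days from May 14, 2015 (when the loss occurs) gives a deadline of June 7, 2015; completed May 15, 2015, before the deadline.
Step 2 — 18 and 28 days from May 15, 2015 (when first notice of loss is given) are June 2, 2015 and June 12, 2015 respectively; done June 3, 2015, which is between those dates.
Step 3 — 10 and 25 days from June 3, 2015 (when the sworn proof of loss is submitted) are June 13, 2015 and June 28, 2015 respectively; done June 21, 2015, which is between those dates.
Step 4 — 21 and 51 days from June 21, 2015 (when the supporting inventory is provided) are July 12, 2015 and August 11, 2015 respectively; July 19, 2015 falls inside that range.
Step 5 — counting 15 days from July 19, 2015 (when the property is made available) gives a deadline of August 3, 2015; completed July 20, 2015, before the deadline.
Step 6 — 16 and 26 days from July 30, 2015 (end of the 10-day waiting period, which began when the examination under oath is completed on July 20, 2015) are August 15, 2015 and August 25, 2015 respectively; August 24, 2015 falls inside that range.
Step 7 — 20 and 42 days from August 24, 2015 (when the appraisal demand is filed) are September 13, 2015 and October 5, 2015 respectively; done October 3, 2015 — within the window.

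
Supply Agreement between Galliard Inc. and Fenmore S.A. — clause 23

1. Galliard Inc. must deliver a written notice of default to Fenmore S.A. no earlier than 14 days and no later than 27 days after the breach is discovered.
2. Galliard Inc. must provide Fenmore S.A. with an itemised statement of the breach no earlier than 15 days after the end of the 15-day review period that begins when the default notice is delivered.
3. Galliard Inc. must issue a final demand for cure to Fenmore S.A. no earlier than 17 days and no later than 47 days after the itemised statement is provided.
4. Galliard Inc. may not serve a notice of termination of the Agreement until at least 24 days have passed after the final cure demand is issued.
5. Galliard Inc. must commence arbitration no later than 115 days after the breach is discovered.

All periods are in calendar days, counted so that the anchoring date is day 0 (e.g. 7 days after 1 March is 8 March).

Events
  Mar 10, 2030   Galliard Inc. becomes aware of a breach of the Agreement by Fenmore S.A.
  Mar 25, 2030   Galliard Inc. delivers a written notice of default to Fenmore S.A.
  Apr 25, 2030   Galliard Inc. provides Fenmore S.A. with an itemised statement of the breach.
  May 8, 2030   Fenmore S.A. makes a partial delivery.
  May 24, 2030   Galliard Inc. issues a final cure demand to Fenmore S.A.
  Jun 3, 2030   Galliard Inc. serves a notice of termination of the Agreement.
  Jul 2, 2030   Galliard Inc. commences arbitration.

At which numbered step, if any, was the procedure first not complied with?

Step 4

(1) the permitted window runs from Mar 10, 2030 + 14 = Mar 24, 2030 to Mar 10, 2030 + 27 = Apr 6, 2030; done Mar 25, 2030, which is between those dates.
(2) permitted from Apr 9, 2030 + 15 days = Apr 24, 2030 onward; done Apr 25, 2030 — permitted.
(3) the permitted window runs from Apr 25, 2030 + 17 = May 12, 2030 to Apr 25, 2030 + 47 = Jun 11, 2030; May 24, 2030 falls inside that range.
(4) permitted from May 24, 2030 + 24 days = Jun 17, 2030 onward; Jun 3, 2030 is 14 days before the earliest permitted date.
No need to go further; step 4 was not satisfied.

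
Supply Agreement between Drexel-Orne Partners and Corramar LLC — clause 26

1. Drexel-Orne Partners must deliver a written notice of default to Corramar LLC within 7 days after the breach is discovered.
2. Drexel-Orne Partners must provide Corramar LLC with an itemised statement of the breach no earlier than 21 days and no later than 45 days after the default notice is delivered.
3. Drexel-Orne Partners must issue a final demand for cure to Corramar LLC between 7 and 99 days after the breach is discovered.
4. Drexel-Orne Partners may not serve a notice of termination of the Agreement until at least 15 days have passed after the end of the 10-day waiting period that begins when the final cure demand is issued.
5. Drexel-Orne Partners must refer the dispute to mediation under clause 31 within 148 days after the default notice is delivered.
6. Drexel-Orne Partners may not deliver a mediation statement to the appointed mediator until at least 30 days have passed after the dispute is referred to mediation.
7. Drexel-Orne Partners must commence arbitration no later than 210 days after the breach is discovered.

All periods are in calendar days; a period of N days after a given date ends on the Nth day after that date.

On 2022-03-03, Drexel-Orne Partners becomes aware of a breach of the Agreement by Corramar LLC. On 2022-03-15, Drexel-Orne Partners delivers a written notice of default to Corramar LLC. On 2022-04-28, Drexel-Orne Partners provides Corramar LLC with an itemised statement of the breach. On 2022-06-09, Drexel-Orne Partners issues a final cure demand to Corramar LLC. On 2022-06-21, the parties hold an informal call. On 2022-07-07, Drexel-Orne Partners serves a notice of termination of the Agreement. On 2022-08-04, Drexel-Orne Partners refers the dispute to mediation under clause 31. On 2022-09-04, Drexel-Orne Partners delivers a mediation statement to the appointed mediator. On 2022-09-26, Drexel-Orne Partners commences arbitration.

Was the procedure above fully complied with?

Step 1: 7 days after 2022-03-03 (when the breach is discovered) is 2022-03-10; done 2022-03-15 — 5 days late.

No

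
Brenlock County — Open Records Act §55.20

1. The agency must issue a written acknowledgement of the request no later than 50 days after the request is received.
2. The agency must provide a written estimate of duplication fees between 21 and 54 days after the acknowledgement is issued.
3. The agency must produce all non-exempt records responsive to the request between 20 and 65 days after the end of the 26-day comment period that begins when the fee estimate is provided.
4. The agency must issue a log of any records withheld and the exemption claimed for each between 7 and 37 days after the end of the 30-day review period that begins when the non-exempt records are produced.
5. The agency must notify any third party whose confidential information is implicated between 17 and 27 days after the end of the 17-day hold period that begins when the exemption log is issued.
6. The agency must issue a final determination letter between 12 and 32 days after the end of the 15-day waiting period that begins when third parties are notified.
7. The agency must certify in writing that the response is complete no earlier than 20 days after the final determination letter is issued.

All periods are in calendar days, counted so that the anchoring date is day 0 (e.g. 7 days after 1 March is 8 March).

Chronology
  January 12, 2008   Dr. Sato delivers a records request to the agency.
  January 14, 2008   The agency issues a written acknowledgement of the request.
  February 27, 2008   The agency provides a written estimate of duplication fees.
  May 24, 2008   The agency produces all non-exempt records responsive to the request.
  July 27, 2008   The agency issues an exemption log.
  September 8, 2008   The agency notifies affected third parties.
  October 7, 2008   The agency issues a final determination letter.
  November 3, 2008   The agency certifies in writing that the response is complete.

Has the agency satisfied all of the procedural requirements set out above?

Step 1 — counting 50 days from January 12, 2008 (when the request is received) gives a deadline of March 2, 2008; completed January 14, 2008, before the deadline.
Step 2 — 21 and 54 days from January 14, 2008 (when the acknowledgement is issued) are February 4, 2008 and March 8, 2008 respectively; February 27, 2008 falls inside that range.
Step 3 — 20 and 65 days from March 24, 2008 (end of the 26-day comment period, which began when the fee estimate is provided on February 27, 2008) are April 13, 2008 and May 28, 2008 respectively; done May 24, 2008 — within the window.
Step 4 — 7 and 37 days from June 23, 2008 (end of the 30-day review period, which began when the non-exempt records are produced on May 24, 2008) are June 30, 2008 and July 30, 2008 respectively; done July 27, 2008, which is between those dates.
Step 5 — 17 and 27 days from August 13, 2008 (end of the 17-day hold period, which began when the exemption log is issued on July 27, 2008) are August 30, 2008 and September 9, 2008 respectively; September 8, 2008 falls inside that range.
Step 6 — 12 and 32 days from September 23, 2008 (end of the 15-day waiting period, which began when third parties are notified on September 8, 2008) are October 5, 2008 and October 25, 2008 respectively; October 7, 2008 falls inside that range.
Step 7 — must wait 20 days from October 7, 2008 (when the final determination letter is issued), so not before October 27, 2008; done November 3, 2008 — permitted.

Yes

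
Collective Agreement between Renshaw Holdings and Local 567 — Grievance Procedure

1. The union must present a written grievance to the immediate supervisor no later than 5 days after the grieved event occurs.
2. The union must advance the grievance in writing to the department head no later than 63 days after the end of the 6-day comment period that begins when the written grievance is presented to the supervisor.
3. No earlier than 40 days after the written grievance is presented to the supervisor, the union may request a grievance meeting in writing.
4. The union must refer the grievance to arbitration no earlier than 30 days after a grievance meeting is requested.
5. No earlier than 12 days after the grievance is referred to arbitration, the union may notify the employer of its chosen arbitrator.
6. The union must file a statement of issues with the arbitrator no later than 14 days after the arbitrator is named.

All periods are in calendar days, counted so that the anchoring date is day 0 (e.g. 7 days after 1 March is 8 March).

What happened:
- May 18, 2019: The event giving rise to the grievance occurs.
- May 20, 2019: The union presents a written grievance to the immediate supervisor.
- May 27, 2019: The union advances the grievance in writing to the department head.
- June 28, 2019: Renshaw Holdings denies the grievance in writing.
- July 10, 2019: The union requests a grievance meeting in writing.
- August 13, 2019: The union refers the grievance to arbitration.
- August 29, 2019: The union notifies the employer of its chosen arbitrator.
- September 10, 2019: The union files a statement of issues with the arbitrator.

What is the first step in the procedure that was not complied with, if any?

Step 1 — counting 5 days from May 18, 2019 (when the grieved event occurs) gives a deadline of May 23, 2019; done May 20, 2019 — timely.
Step 2 — counting 63 days from May 26, 2019 (end of the 6-day comment period, which began when the written grievance is presented to the supervisor on May 20, 2019) gives a deadline of July 28, 2019; done May 27, 2019 — timely.
Step 3 — must wait 40 days from May 20, 2019 (when the written grievance is presented to the supervisor), so not before June 29, 2019; done July 10, 2019, after the minimum wait.
Step 4 — must wait 30 days from July 10, 2019 (when a grievance meeting is requested), so not before August 9, 2019; done August 13, 2019, after the minimum wait.
Step 5 — must wait 12 days from August 13, 2019 (when the grievance is referred to arbitration), so not before August 25, 2019; August 29, 2019 is on or after that date.
Step 6 — counting 14 days from August 29, 2019 (when the arbitrator is named) gives a deadline of September 12, 2019; done September 10, 2019 — timely.

None — every step was satisfied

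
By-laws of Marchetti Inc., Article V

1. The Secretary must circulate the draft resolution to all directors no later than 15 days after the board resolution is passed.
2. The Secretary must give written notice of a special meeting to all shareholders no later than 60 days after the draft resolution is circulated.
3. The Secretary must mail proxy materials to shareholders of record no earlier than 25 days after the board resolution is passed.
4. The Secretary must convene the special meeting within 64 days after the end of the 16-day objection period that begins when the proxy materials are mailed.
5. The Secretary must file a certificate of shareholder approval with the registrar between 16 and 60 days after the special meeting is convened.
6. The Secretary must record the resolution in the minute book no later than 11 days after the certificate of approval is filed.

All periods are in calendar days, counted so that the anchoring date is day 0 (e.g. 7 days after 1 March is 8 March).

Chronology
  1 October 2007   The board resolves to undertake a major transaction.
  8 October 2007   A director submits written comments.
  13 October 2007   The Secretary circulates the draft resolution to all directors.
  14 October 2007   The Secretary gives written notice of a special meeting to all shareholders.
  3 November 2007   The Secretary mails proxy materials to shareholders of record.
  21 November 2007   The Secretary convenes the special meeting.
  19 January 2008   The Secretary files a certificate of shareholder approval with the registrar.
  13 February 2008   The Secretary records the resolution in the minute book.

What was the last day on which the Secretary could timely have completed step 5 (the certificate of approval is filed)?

20 January 2008

Step 5 runs from 21 November 2007, when the special meeting is convened. The window is 16–60 days after 21 November 2007; it closes on 20 January 2008.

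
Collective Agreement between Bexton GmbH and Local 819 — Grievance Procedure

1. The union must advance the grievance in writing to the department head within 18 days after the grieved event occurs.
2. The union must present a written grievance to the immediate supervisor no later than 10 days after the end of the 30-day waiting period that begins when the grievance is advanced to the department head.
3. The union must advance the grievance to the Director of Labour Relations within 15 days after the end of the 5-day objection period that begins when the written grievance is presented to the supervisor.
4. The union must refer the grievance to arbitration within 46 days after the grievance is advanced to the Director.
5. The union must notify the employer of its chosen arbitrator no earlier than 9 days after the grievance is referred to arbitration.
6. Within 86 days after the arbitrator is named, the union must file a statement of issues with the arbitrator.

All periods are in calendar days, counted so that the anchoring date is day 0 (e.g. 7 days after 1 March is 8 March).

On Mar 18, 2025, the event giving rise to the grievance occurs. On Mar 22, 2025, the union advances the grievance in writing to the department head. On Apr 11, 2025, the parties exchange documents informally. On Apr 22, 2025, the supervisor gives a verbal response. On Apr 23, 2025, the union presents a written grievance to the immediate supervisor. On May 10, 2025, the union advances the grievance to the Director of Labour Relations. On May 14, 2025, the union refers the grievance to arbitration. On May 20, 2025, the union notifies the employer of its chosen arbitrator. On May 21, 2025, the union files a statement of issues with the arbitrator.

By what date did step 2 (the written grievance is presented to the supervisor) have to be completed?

The grievance is advanced to the department head on Mar 22, 2025; the 30-day waiting period therefore ends Apr 21, 2025, and step 2 runs from that date. 10 days after Apr 21, 2025 is May 1, 2025.

May 1, 2025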